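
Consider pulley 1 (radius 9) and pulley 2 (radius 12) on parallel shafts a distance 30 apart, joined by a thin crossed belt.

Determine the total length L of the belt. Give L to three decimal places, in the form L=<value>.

crossed belt: β = asin((r1+r2)/C) = asin(21/30) = 44.4270°
wrap1 = wrap2 = π + 2β = 268.8540°
tangent length = C·cosβ = 21.4243
L = (r1+r2)·wrap + 2·C·cosβ = 21·4.6924 + 2·21.4243 = 141.3887

L=141.389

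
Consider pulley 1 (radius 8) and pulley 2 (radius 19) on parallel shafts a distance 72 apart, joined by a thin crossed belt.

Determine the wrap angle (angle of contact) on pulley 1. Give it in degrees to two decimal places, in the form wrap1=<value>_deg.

crossed belt: β = asin((r1+r2)/C) = asin(27/72) = 22.0243°
wrap1 = wrap2 = π + 2β = 224.0486°

wrap1=224.05_deg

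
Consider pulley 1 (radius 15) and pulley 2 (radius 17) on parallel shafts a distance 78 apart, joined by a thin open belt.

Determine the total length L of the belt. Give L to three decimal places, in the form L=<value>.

L=256.582

open belt: β = asin((r2−r1)/C) = asin(2/78) = 1.4693°
wrap1 = π − 2β = 177.0614°
wrap2 = π + 2β = 182.9386°
tangent length = C·cosβ = 77.9744
L = r1·wrap1 + r2·wrap2 + 2·C·cosβ = 15·3.0903 + 17·3.1929 + 2·77.9744 = 256.5822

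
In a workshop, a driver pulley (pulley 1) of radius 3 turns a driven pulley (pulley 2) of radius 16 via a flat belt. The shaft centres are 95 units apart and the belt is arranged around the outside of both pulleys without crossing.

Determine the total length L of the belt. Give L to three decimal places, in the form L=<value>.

L=251.472

open belt: β = asin((r2−r1)/C) = asin(13/95) = 7.8652°
wrap1 = π − 2β = 164.2697°
wrap2 = π + 2β = 195.7303°
tangent length = C·cosβ = 94.1063
L = r1·wrap1 + r2·wrap2 + 2·C·cosβ = 3·2.8670 + 16·3.4161 + 2·94.1063 = 251.4720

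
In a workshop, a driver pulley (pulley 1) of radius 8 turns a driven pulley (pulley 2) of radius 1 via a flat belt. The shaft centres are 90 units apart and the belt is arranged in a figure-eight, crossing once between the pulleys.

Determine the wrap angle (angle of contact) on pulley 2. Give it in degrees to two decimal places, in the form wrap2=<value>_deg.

crossed belt: β = asin((r1+r2)/C) = asin(9/90) = 5.7392°
wrap1 = wrap2 = π + 2β = 191.4783°

wrap2=191.48_deg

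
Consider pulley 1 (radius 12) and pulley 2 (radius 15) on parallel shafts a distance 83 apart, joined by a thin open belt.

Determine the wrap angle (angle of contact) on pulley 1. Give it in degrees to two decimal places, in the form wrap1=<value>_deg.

wrap1=175.86_deg

open belt: β = asin((r2−r1)/C) = asin(3/83) = 2.0714°
wrap1 = π − 2β = 175.8572°
wrap2 = π + 2β = 184.1428°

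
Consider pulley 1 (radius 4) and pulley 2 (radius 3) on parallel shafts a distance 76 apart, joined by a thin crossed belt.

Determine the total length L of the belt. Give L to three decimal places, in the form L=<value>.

crossed belt: β = asin((r1+r2)/C) = asin(7/76) = 5.2847°
wrap1 = wrap2 = π + 2β = 190.5695°
tangent length = C·cosβ = 75.6769
L = (r1+r2)·wrap + 2·C·cosβ = 7·3.3261 + 2·75.6769 = 174.6363

L=174.636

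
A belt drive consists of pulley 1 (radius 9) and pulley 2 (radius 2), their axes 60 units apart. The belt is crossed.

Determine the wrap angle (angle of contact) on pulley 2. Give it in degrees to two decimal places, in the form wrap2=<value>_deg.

wrap2=201.13_deg

crossed belt: β = asin((r1+r2)/C) = asin(11/60) = 10.5640°
wrap1 = wrap2 = π + 2β = 201.1280°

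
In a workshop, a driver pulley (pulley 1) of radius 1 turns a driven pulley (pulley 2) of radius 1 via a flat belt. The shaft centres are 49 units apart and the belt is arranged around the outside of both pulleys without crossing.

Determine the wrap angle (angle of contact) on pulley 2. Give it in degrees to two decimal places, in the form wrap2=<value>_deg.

wrap2=180.00_deg

open belt: β = asin((r2−r1)/C) = asin(0/49) = 0.0000°
wrap1 = π − 2β = 180.0000°
wrap2 = π + 2β = 180.0000°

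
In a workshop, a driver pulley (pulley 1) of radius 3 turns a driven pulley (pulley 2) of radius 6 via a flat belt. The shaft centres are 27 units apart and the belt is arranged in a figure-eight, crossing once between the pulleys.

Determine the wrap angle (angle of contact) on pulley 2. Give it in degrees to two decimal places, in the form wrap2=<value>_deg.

crossed belt: β = asin((r1+r2)/C) = asin(9/27) = 19.4712°
wrap1 = wrap2 = π + 2β = 218.9424°

wrap2=218.94_deg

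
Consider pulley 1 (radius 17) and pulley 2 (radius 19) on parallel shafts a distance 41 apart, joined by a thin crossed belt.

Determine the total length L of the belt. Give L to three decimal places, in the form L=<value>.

crossed belt: β = asin((r1+r2)/C) = asin(36/41) = 61.4079°
wrap1 = wrap2 = π + 2β = 302.8158°
tangent length = C·cosβ = 19.6214
L = (r1+r2)·wrap + 2·C·cosβ = 36·5.2851 + 2·19.6214 = 229.5076

L=229.508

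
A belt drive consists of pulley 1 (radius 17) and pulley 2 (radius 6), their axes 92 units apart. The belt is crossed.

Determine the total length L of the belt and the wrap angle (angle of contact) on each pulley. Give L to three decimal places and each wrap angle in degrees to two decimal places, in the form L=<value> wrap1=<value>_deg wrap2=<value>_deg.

crossed belt: β = asin((r1+r2)/C) = asin(23/92) = 14.4775°
wrap1 = wrap2 = π + 2β = 208.9550°
tangent length = C·cosβ = 89.0786
L = (r1+r2)·wrap + 2·C·cosβ = 23·3.6470 + 2·89.0786 = 262.0372

L=262.037 wrap1=208.96_deg wrap2=208.96_deg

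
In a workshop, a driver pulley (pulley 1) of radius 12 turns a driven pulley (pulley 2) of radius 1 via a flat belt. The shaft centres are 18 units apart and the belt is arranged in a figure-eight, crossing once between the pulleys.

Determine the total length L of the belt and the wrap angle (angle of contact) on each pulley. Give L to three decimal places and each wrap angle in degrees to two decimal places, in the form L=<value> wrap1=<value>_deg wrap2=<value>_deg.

L=86.723 wrap1=272.48_deg wrap2=272.48_deg

crossed belt: β = asin((r1+r2)/C) = asin(13/18) = 46.2383°
wrap1 = wrap2 = π + 2β = 272.4765°
tangent length = C·cosβ = 12.4499
L = (r1+r2)·wrap + 2·C·cosβ = 13·4.7556 + 2·12.4499 = 86.7228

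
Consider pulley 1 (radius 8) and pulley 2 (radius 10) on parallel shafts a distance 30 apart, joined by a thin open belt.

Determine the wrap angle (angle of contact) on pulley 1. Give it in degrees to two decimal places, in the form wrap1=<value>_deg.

wrap1=172.35_deg

open belt: β = asin((r2−r1)/C) = asin(2/30) = 3.8226°
wrap1 = π − 2β = 172.3549°
wrap2 = π + 2β = 187.6451°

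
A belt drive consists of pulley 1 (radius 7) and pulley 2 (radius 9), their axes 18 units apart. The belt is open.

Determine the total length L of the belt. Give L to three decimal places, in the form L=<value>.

L=86.488

open belt: β = asin((r2−r1)/C) = asin(2/18) = 6.3794°
wrap1 = π − 2β = 167.2413°
wrap2 = π + 2β = 192.7587°
tangent length = C·cosβ = 17.8885
L = r1·wrap1 + r2·wrap2 + 2·C·cosβ = 7·2.9189 + 9·3.3643 + 2·17.8885 = 86.4879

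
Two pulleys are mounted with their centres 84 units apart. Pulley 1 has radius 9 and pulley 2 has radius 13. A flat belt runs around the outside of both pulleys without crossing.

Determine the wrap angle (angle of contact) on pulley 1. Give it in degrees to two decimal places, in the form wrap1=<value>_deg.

open belt: β = asin((r2−r1)/C) = asin(4/84) = 2.7294°
wrap1 = π − 2β = 174.5412°
wrap2 = π + 2β = 185.4588°

wrap1=174.54_deg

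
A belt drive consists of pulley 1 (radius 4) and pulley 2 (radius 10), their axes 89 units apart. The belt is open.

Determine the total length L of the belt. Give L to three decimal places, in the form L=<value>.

L=222.387

open belt: β = asin((r2−r1)/C) = asin(6/89) = 3.8656°
wrap1 = π − 2β = 172.2689°
wrap2 = π + 2β = 187.7311°
tangent length = C·cosβ = 88.7975
L = r1·wrap1 + r2·wrap2 + 2·C·cosβ = 4·3.0067 + 10·3.2765 + 2·88.7975 = 222.3869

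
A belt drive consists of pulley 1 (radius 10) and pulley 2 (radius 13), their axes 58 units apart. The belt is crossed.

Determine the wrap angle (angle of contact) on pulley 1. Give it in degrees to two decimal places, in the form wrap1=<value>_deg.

crossed belt: β = asin((r1+r2)/C) = asin(23/58) = 23.3628°
wrap1 = wrap2 = π + 2β = 226.7256°

wrap1=226.73_deg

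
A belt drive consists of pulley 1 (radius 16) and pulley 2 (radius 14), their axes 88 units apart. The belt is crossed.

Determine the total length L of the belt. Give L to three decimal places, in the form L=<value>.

crossed belt: β = asin((r1+r2)/C) = asin(30/88) = 19.9323°
wrap1 = wrap2 = π + 2β = 219.8645°
tangent length = C·cosβ = 82.7285
L = (r1+r2)·wrap + 2·C·cosβ = 30·3.8374 + 2·82.7285 = 280.5777

L=280.578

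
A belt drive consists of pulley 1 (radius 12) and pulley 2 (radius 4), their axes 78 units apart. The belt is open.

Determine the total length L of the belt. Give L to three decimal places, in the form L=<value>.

L=207.087

open belt: β = asin((r2−r1)/C) = asin(-8/78) = -5.8868°
wrap1 = π − 2β = 191.7737°
wrap2 = π + 2β = 168.2263°
tangent length = C·cosβ = 77.5887
L = r1·wrap1 + r2·wrap2 + 2·C·cosβ = 12·3.3471 + 4·2.9361 + 2·77.5887 = 207.0867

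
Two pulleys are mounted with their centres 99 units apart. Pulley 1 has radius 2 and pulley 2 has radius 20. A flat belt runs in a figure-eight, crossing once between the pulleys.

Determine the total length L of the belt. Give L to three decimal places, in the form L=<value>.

L=272.024

crossed belt: β = asin((r1+r2)/C) = asin(22/99) = 12.8396°
wrap1 = wrap2 = π + 2β = 205.6792°
tangent length = C·cosβ = 96.5246
L = (r1+r2)·wrap + 2·C·cosβ = 22·3.5898 + 2·96.5246 = 272.0244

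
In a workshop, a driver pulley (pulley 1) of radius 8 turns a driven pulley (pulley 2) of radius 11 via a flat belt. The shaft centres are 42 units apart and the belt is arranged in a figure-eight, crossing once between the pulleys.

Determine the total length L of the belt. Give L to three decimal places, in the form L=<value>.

L=152.442

crossed belt: β = asin((r1+r2)/C) = asin(19/42) = 26.8965°
wrap1 = wrap2 = π + 2β = 233.7931°
tangent length = C·cosβ = 37.4566
L = (r1+r2)·wrap + 2·C·cosβ = 19·4.0805 + 2·37.4566 = 152.4420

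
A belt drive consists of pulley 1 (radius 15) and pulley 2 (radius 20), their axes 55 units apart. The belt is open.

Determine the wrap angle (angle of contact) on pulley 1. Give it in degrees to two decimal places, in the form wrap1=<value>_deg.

wrap1=169.57_deg

open belt: β = asin((r2−r1)/C) = asin(5/55) = 5.2159°
wrap1 = π − 2β = 169.5682°
wrap2 = π + 2β = 190.4318°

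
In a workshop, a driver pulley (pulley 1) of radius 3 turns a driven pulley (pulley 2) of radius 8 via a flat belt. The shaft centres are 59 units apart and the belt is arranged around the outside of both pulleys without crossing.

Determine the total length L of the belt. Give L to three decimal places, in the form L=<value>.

L=152.982

open belt: β = asin((r2−r1)/C) = asin(5/59) = 4.8614°
wrap1 = π − 2β = 170.2772°
wrap2 = π + 2β = 189.7228°
tangent length = C·cosβ = 58.7878
L = r1·wrap1 + r2·wrap2 + 2·C·cosβ = 3·2.9719 + 8·3.3113 + 2·58.7878 = 152.9815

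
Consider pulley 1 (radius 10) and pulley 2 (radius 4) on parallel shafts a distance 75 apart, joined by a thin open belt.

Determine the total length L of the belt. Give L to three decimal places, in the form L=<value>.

L=194.463

open belt: β = asin((r2−r1)/C) = asin(-6/75) = -4.5886°
wrap1 = π − 2β = 189.1771°
wrap2 = π + 2β = 170.8229°
tangent length = C·cosβ = 74.7596
L = r1·wrap1 + r2·wrap2 + 2·C·cosβ = 10·3.3018 + 4·2.9814 + 2·74.7596 = 194.4626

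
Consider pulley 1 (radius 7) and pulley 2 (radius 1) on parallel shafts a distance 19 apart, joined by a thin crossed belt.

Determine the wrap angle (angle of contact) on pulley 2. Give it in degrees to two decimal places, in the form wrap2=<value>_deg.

wrap2=229.80_deg

crossed belt: β = asin((r1+r2)/C) = asin(8/19) = 24.9011°
wrap1 = wrap2 = π + 2β = 229.8021°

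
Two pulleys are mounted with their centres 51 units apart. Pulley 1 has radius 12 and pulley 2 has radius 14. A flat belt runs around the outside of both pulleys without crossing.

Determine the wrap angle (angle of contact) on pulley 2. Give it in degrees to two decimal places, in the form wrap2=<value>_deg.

open belt: β = asin((r2−r1)/C) = asin(2/51) = 2.2475°
wrap1 = π − 2β = 175.5051°
wrap2 = π + 2β = 184.4949°

wrap2=184.49_deg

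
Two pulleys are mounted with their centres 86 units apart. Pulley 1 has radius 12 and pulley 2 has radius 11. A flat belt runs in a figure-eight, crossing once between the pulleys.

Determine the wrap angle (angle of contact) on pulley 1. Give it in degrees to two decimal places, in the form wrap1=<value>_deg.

crossed belt: β = asin((r1+r2)/C) = asin(23/86) = 15.5121°
wrap1 = wrap2 = π + 2β = 211.0242°

wrap1=211.02_deg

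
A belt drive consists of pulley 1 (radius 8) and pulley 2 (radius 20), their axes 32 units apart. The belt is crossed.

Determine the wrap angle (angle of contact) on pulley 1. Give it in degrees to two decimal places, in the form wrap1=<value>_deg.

crossed belt: β = asin((r1+r2)/C) = asin(28/32) = 61.0450°
wrap1 = wrap2 = π + 2β = 302.0900°

wrap1=302.09_deg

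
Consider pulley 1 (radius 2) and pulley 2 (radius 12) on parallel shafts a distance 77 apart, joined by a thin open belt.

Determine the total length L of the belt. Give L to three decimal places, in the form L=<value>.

open belt: β = asin((r2−r1)/C) = asin(10/77) = 7.4621°
wrap1 = π − 2β = 165.0758°
wrap2 = π + 2β = 194.9242°
tangent length = C·cosβ = 76.3479
L = r1·wrap1 + r2·wrap2 + 2·C·cosβ = 2·2.8811 + 12·3.4021 + 2·76.3479 = 199.2828

L=199.283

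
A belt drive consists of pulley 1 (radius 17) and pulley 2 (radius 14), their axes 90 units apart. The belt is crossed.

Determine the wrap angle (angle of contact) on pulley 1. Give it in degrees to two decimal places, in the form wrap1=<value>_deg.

wrap1=220.30_deg

crossed belt: β = asin((r1+r2)/C) = asin(31/90) = 20.1479°
wrap1 = wrap2 = π + 2β = 220.2958°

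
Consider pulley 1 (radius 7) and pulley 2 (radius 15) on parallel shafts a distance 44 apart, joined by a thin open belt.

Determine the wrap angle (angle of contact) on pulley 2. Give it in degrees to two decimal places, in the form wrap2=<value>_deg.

wrap2=200.95_deg

open belt: β = asin((r2−r1)/C) = asin(8/44) = 10.4757°
wrap1 = π − 2β = 159.0486°
wrap2 = π + 2β = 200.9514°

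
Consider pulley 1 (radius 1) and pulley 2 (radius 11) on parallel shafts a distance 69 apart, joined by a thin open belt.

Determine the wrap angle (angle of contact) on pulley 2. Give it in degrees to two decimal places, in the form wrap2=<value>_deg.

open belt: β = asin((r2−r1)/C) = asin(10/69) = 8.3331°
wrap1 = π − 2β = 163.3338°
wrap2 = π + 2β = 196.6662°

wrap2=196.67_deg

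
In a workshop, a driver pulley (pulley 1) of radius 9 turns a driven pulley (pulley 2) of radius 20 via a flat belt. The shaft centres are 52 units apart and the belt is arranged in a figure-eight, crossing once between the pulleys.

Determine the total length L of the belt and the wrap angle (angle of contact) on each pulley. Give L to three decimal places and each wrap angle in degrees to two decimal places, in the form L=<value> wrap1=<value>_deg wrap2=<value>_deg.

crossed belt: β = asin((r1+r2)/C) = asin(29/52) = 33.8964°
wrap1 = wrap2 = π + 2β = 247.7927°
tangent length = C·cosβ = 43.1625
L = (r1+r2)·wrap + 2·C·cosβ = 29·4.3248 + 2·43.1625 = 211.7441

L=211.744 wrap1=247.79_deg wrap2=247.79_deg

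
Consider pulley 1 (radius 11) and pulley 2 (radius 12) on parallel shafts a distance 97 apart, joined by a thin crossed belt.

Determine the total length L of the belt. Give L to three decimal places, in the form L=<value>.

L=271.736

crossed belt: β = asin((r1+r2)/C) = asin(23/97) = 13.7162°
wrap1 = wrap2 = π + 2β = 207.4325°
tangent length = C·cosβ = 94.2338
L = (r1+r2)·wrap + 2·C·cosβ = 23·3.6204 + 2·94.2338 = 271.7362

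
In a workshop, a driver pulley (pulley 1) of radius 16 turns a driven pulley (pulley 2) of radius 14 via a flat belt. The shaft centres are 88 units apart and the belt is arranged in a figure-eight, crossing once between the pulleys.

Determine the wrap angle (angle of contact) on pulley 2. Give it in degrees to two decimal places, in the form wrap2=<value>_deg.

crossed belt: β = asin((r1+r2)/C) = asin(30/88) = 19.9323°
wrap1 = wrap2 = π + 2β = 219.8645°

wrap2=219.86_deg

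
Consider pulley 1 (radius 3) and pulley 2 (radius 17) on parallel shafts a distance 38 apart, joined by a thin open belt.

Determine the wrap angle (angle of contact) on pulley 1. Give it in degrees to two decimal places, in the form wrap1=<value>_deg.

open belt: β = asin((r2−r1)/C) = asin(14/38) = 21.6183°
wrap1 = π − 2β = 136.7635°
wrap2 = π + 2β = 223.2365°

wrap1=136.76_deg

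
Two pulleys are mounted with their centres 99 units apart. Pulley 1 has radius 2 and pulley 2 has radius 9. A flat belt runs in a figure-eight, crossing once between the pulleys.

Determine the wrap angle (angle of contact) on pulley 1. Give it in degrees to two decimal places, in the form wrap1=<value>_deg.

crossed belt: β = asin((r1+r2)/C) = asin(11/99) = 6.3794°
wrap1 = wrap2 = π + 2β = 192.7587°

wrap1=192.76_deg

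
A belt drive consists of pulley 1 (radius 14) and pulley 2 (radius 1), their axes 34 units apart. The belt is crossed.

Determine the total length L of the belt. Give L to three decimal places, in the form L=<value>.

crossed belt: β = asin((r1+r2)/C) = asin(15/34) = 26.1790°
wrap1 = wrap2 = π + 2β = 232.3579°
tangent length = C·cosβ = 30.5123
L = (r1+r2)·wrap + 2·C·cosβ = 15·4.0554 + 2·30.5123 = 121.8558

L=121.856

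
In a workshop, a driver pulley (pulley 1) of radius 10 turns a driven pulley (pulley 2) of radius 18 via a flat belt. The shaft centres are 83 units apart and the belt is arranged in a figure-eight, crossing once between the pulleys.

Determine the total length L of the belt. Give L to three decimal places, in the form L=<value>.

crossed belt: β = asin((r1+r2)/C) = asin(28/83) = 19.7155°
wrap1 = wrap2 = π + 2β = 219.4309°
tangent length = C·cosβ = 78.1345
L = (r1+r2)·wrap + 2·C·cosβ = 28·3.8298 + 2·78.1345 = 263.5032

L=263.503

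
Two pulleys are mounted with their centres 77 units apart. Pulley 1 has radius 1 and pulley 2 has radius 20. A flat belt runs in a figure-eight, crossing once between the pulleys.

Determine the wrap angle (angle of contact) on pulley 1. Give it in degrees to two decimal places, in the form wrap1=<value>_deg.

wrap1=211.65_deg

crossed belt: β = asin((r1+r2)/C) = asin(21/77) = 15.8266°
wrap1 = wrap2 = π + 2β = 211.6532°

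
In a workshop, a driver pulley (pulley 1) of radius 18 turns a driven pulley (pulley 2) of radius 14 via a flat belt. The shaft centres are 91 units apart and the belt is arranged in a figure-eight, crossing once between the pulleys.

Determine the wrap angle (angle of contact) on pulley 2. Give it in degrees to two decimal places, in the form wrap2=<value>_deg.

wrap2=221.18_deg

crossed belt: β = asin((r1+r2)/C) = asin(32/91) = 20.5882°
wrap1 = wrap2 = π + 2β = 221.1763°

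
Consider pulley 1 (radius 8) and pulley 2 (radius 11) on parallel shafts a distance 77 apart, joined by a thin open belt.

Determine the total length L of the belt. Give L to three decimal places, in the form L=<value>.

L=213.807

open belt: β = asin((r2−r1)/C) = asin(3/77) = 2.2329°
wrap1 = π − 2β = 175.5343°
wrap2 = π + 2β = 184.4657°
tangent length = C·cosβ = 76.9415
L = r1·wrap1 + r2·wrap2 + 2·C·cosβ = 8·3.0637 + 11·3.2195 + 2·76.9415 = 213.8072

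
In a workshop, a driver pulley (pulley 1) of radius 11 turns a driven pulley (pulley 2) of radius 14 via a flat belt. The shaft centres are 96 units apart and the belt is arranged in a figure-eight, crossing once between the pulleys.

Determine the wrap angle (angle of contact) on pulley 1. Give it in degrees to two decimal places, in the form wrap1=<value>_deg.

wrap1=210.19_deg

crossed belt: β = asin((r1+r2)/C) = asin(25/96) = 15.0948°
wrap1 = wrap2 = π + 2β = 210.1896°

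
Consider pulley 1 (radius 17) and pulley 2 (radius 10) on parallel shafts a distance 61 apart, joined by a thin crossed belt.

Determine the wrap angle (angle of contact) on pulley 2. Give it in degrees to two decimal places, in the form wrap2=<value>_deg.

wrap2=232.54_deg

crossed belt: β = asin((r1+r2)/C) = asin(27/61) = 26.2714°
wrap1 = wrap2 = π + 2β = 232.5427°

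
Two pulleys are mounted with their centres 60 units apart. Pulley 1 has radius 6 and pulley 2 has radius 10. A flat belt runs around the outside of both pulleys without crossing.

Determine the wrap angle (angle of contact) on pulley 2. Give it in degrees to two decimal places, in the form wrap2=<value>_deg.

wrap2=187.65_deg

open belt: β = asin((r2−r1)/C) = asin(4/60) = 3.8226°
wrap1 = π − 2β = 172.3549°
wrap2 = π + 2β = 187.6451°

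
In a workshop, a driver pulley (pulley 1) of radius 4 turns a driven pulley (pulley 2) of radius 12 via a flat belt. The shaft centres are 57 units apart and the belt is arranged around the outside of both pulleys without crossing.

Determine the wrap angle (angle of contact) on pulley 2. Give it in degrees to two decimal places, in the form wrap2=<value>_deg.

open belt: β = asin((r2−r1)/C) = asin(8/57) = 8.0682°
wrap1 = π − 2β = 163.8637°
wrap2 = π + 2β = 196.1363°

wrap2=196.14_deg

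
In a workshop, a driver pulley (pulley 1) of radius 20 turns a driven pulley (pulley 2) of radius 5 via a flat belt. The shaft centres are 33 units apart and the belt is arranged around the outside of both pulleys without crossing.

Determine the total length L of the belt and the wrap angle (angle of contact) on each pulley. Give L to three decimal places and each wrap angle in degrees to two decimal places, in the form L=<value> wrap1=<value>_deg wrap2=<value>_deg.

open belt: β = asin((r2−r1)/C) = asin(-15/33) = -27.0357°
wrap1 = π − 2β = 234.0714°
wrap2 = π + 2β = 125.9286°
tangent length = C·cosβ = 29.3939
L = r1·wrap1 + r2·wrap2 + 2·C·cosβ = 20·4.0853 + 5·2.1979 + 2·29.3939 = 151.4834

L=151.483 wrap1=234.07_deg wrap2=125.93_deg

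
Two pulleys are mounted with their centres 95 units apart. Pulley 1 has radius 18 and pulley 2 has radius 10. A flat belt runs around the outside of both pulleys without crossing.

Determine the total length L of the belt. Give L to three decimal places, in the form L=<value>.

L=278.639

open belt: β = asin((r2−r1)/C) = asin(-8/95) = -4.8306°
wrap1 = π − 2β = 189.6613°
wrap2 = π + 2β = 170.3387°
tangent length = C·cosβ = 94.6626
L = r1·wrap1 + r2·wrap2 + 2·C·cosβ = 18·3.3102 + 10·2.9730 + 2·94.6626 = 278.6387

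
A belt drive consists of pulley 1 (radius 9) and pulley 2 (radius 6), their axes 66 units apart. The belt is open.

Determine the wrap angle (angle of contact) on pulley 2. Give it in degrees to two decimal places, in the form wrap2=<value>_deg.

open belt: β = asin((r2−r1)/C) = asin(-3/66) = -2.6053°
wrap1 = π − 2β = 185.2105°
wrap2 = π + 2β = 174.7895°

wrap2=174.79_deg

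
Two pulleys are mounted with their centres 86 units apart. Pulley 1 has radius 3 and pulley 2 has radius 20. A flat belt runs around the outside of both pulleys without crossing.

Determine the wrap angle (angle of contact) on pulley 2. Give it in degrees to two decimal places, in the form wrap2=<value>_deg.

wrap2=202.80_deg

open belt: β = asin((r2−r1)/C) = asin(17/86) = 11.4010°
wrap1 = π − 2β = 157.1980°
wrap2 = π + 2β = 202.8020°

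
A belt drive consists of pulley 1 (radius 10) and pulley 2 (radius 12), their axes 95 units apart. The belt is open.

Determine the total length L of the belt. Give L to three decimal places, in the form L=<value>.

open belt: β = asin((r2−r1)/C) = asin(2/95) = 1.2063°
wrap1 = π − 2β = 177.5874°
wrap2 = π + 2β = 182.4126°
tangent length = C·cosβ = 94.9789
L = r1·wrap1 + r2·wrap2 + 2·C·cosβ = 10·3.0995 + 12·3.1837 + 2·94.9789 = 259.1571

L=259.157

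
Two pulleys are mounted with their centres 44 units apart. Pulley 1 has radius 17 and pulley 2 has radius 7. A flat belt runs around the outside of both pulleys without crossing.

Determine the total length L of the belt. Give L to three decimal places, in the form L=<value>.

L=165.681

open belt: β = asin((r2−r1)/C) = asin(-10/44) = -13.1366°
wrap1 = π − 2β = 206.2731°
wrap2 = π + 2β = 153.7269°
tangent length = C·cosβ = 42.8486
L = r1·wrap1 + r2·wrap2 + 2·C·cosβ = 17·3.6001 + 7·2.6830 + 2·42.8486 = 165.6809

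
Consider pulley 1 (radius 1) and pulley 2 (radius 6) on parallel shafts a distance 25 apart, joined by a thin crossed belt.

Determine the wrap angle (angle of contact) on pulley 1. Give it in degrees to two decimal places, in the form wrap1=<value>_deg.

wrap1=212.52_deg

crossed belt: β = asin((r1+r2)/C) = asin(7/25) = 16.2602°
wrap1 = wrap2 = π + 2β = 212.5204°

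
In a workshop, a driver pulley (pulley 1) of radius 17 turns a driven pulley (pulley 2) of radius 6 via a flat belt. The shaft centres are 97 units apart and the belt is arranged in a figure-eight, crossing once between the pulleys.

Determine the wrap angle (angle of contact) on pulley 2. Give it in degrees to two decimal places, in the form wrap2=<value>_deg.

crossed belt: β = asin((r1+r2)/C) = asin(23/97) = 13.7162°
wrap1 = wrap2 = π + 2β = 207.4325°

wrap2=207.43_deg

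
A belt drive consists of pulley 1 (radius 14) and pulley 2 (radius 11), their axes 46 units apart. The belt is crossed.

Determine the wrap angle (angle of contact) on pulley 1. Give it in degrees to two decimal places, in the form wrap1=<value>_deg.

wrap1=245.84_deg

crossed belt: β = asin((r1+r2)/C) = asin(25/46) = 32.9207°
wrap1 = wrap2 = π + 2β = 245.8415°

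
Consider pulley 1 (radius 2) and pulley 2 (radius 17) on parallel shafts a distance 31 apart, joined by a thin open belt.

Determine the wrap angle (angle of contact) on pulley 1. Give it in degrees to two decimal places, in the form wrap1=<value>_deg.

wrap1=122.12_deg

open belt: β = asin((r2−r1)/C) = asin(15/31) = 28.9385°
wrap1 = π − 2β = 122.1229°
wrap2 = π + 2β = 237.8771°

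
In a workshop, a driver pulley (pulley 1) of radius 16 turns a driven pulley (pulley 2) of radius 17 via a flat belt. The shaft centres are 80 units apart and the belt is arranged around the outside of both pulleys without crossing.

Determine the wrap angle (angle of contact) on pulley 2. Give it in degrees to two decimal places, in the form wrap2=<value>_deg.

wrap2=181.43_deg

open belt: β = asin((r2−r1)/C) = asin(1/80) = 0.7162°
wrap1 = π − 2β = 178.5676°
wrap2 = π + 2β = 181.4324°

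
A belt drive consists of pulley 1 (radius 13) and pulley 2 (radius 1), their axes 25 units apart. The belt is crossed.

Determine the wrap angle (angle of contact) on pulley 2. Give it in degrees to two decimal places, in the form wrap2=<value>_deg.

crossed belt: β = asin((r1+r2)/C) = asin(14/25) = 34.0558°
wrap1 = wrap2 = π + 2β = 248.1116°

wrap2=248.11_deg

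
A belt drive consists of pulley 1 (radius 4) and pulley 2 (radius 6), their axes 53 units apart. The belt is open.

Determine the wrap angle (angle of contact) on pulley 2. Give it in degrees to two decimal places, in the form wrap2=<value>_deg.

open belt: β = asin((r2−r1)/C) = asin(2/53) = 2.1626°
wrap1 = π − 2β = 175.6748°
wrap2 = π + 2β = 184.3252°

wrap2=184.33_deg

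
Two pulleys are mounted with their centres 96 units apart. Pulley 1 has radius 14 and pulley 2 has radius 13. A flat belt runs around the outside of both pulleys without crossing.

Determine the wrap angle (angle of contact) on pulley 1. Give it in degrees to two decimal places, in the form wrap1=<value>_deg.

wrap1=181.19_deg

open belt: β = asin((r2−r1)/C) = asin(-1/96) = -0.5968°
wrap1 = π − 2β = 181.1937°
wrap2 = π + 2β = 178.8063°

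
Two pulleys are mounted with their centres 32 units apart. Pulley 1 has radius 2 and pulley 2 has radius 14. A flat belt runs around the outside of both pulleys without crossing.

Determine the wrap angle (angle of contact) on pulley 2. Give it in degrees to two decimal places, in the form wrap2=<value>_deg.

wrap2=224.05_deg

open belt: β = asin((r2−r1)/C) = asin(12/32) = 22.0243°
wrap1 = π − 2β = 135.9514°
wrap2 = π + 2β = 224.0486°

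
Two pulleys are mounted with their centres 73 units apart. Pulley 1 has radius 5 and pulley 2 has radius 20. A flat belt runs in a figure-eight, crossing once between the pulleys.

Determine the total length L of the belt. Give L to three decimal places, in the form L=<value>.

crossed belt: β = asin((r1+r2)/C) = asin(25/73) = 20.0272°
wrap1 = wrap2 = π + 2β = 220.0543°
tangent length = C·cosβ = 68.5857
L = (r1+r2)·wrap + 2·C·cosβ = 25·3.8407 + 2·68.5857 = 233.1882

L=233.188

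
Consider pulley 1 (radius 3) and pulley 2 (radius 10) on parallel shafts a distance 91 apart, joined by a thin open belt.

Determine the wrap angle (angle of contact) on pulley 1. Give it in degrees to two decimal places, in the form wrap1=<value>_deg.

open belt: β = asin((r2−r1)/C) = asin(7/91) = 4.4117°
wrap1 = π − 2β = 171.1765°
wrap2 = π + 2β = 188.8235°

wrap1=171.18_deg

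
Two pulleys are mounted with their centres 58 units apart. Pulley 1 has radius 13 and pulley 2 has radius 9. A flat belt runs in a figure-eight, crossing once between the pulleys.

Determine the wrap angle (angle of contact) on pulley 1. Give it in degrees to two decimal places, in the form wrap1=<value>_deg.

wrap1=224.58_deg

crossed belt: β = asin((r1+r2)/C) = asin(22/58) = 22.2910°
wrap1 = wrap2 = π + 2β = 224.5819°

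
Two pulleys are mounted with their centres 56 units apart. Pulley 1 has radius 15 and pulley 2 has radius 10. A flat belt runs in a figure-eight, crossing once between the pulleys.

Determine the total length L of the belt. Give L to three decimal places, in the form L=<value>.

L=201.898

crossed belt: β = asin((r1+r2)/C) = asin(25/56) = 26.5148°
wrap1 = wrap2 = π + 2β = 233.0295°
tangent length = C·cosβ = 50.1099
L = (r1+r2)·wrap + 2·C·cosβ = 25·4.0671 + 2·50.1099 = 201.8981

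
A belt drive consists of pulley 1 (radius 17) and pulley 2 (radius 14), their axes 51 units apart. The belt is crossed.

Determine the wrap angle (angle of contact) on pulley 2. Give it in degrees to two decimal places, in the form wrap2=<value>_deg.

wrap2=254.87_deg

crossed belt: β = asin((r1+r2)/C) = asin(31/51) = 37.4337°
wrap1 = wrap2 = π + 2β = 254.8674°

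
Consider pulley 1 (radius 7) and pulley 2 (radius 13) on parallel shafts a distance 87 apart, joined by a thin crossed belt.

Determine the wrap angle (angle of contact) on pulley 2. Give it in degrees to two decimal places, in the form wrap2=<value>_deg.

wrap2=206.58_deg

crossed belt: β = asin((r1+r2)/C) = asin(20/87) = 13.2903°
wrap1 = wrap2 = π + 2β = 206.5806°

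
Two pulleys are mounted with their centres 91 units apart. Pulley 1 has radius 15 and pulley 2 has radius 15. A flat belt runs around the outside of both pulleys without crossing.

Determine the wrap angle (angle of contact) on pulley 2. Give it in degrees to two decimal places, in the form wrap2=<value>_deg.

wrap2=180.00_deg

open belt: β = asin((r2−r1)/C) = asin(0/91) = 0.0000°
wrap1 = π − 2β = 180.0000°
wrap2 = π + 2β = 180.0000°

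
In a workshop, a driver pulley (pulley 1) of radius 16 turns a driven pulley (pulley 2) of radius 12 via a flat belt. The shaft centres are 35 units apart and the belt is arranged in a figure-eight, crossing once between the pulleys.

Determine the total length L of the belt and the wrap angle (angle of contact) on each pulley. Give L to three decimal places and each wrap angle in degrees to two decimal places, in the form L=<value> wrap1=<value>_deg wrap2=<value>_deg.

crossed belt: β = asin((r1+r2)/C) = asin(28/35) = 53.1301°
wrap1 = wrap2 = π + 2β = 286.2602°
tangent length = C·cosβ = 21.0000
L = (r1+r2)·wrap + 2·C·cosβ = 28·4.9962 + 2·21.0000 = 181.8931

L=181.893 wrap1=286.26_deg wrap2=286.26_deg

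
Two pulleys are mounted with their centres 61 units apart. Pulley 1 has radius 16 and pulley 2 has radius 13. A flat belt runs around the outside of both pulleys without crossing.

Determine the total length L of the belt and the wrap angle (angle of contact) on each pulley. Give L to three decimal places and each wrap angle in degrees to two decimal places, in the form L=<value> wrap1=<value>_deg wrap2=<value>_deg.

open belt: β = asin((r2−r1)/C) = asin(-3/61) = -2.8190°
wrap1 = π − 2β = 185.6379°
wrap2 = π + 2β = 174.3621°
tangent length = C·cosβ = 60.9262
L = r1·wrap1 + r2·wrap2 + 2·C·cosβ = 16·3.2400 + 13·3.0432 + 2·60.9262 = 213.2538

L=213.254 wrap1=185.64_deg wrap2=174.36_deg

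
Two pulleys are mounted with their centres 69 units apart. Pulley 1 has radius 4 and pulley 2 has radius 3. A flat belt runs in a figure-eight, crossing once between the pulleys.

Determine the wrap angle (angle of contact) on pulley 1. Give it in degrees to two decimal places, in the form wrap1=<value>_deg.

wrap1=191.65_deg

crossed belt: β = asin((r1+r2)/C) = asin(7/69) = 5.8226°
wrap1 = wrap2 = π + 2β = 191.6453°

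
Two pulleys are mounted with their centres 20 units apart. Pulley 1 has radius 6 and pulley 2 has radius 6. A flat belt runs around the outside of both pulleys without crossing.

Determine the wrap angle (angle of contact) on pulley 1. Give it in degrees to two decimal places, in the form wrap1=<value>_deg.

open belt: β = asin((r2−r1)/C) = asin(0/20) = 0.0000°
wrap1 = π − 2β = 180.0000°
wrap2 = π + 2β = 180.0000°

wrap1=180.00_deg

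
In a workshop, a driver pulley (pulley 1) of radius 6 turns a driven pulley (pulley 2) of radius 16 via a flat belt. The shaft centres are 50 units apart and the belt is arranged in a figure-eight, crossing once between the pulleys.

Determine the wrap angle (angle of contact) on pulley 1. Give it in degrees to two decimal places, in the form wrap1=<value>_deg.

wrap1=232.21_deg

crossed belt: β = asin((r1+r2)/C) = asin(22/50) = 26.1039°
wrap1 = wrap2 = π + 2β = 232.2078°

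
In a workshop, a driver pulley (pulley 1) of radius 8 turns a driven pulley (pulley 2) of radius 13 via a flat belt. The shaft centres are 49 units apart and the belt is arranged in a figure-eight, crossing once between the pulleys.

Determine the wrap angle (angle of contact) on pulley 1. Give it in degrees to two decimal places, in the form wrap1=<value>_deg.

crossed belt: β = asin((r1+r2)/C) = asin(21/49) = 25.3769°
wrap1 = wrap2 = π + 2β = 230.7539°

wrap1=230.75_deg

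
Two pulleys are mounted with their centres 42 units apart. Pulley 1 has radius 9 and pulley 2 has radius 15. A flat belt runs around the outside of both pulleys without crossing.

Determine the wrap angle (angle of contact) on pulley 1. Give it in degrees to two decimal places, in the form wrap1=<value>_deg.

wrap1=163.57_deg

open belt: β = asin((r2−r1)/C) = asin(6/42) = 8.2132°
wrap1 = π − 2β = 163.5736°
wrap2 = π + 2β = 196.4264°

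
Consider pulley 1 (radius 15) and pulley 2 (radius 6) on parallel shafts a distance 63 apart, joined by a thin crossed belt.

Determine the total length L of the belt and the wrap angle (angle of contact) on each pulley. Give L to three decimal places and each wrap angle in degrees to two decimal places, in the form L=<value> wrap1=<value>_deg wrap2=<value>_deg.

L=199.041 wrap1=218.94_deg wrap2=218.94_deg

crossed belt: β = asin((r1+r2)/C) = asin(21/63) = 19.4712°
wrap1 = wrap2 = π + 2β = 218.9424°
tangent length = C·cosβ = 59.3970
L = (r1+r2)·wrap + 2·C·cosβ = 21·3.8213 + 2·59.3970 = 199.0405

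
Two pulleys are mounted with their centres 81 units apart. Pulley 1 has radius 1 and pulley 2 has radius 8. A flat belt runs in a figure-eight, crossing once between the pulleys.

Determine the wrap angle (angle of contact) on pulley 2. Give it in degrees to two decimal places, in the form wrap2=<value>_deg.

crossed belt: β = asin((r1+r2)/C) = asin(9/81) = 6.3794°
wrap1 = wrap2 = π + 2β = 192.7587°

wrap2=192.76_deg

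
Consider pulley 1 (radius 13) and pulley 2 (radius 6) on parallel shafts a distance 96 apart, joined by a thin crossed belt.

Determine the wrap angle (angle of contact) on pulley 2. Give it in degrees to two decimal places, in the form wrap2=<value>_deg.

wrap2=202.83_deg

crossed belt: β = asin((r1+r2)/C) = asin(19/96) = 11.4152°
wrap1 = wrap2 = π + 2β = 202.8303°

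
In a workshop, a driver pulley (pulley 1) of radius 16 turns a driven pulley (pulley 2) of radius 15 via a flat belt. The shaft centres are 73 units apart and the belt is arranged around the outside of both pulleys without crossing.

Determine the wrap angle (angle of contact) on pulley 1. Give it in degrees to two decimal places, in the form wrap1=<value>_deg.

wrap1=181.57_deg

open belt: β = asin((r2−r1)/C) = asin(-1/73) = -0.7849°
wrap1 = π − 2β = 181.5698°
wrap2 = π + 2β = 178.4302°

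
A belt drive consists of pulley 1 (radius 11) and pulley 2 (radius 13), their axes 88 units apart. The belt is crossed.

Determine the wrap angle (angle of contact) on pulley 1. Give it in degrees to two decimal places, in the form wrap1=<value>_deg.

crossed belt: β = asin((r1+r2)/C) = asin(24/88) = 15.8266°
wrap1 = wrap2 = π + 2β = 211.6532°

wrap1=211.65_deg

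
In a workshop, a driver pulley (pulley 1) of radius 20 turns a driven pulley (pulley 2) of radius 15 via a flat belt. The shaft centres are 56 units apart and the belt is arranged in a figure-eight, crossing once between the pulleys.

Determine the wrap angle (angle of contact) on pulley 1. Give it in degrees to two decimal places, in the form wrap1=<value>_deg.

crossed belt: β = asin((r1+r2)/C) = asin(35/56) = 38.6822°
wrap1 = wrap2 = π + 2β = 257.3644°

wrap1=257.36_deg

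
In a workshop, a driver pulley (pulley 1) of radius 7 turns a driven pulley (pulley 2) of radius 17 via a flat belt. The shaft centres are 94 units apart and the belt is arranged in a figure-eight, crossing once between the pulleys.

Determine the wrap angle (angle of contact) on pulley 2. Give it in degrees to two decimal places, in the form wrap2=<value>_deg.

wrap2=209.58_deg

crossed belt: β = asin((r1+r2)/C) = asin(24/94) = 14.7925°
wrap1 = wrap2 = π + 2β = 209.5850°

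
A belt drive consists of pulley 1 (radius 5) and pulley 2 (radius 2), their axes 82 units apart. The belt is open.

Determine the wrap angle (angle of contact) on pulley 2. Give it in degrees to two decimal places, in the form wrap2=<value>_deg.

open belt: β = asin((r2−r1)/C) = asin(-3/82) = -2.0967°
wrap1 = π − 2β = 184.1933°
wrap2 = π + 2β = 175.8067°

wrap2=175.81_deg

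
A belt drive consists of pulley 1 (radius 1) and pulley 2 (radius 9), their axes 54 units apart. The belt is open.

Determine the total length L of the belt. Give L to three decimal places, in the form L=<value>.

L=140.603

open belt: β = asin((r2−r1)/C) = asin(8/54) = 8.5196°
wrap1 = π − 2β = 162.9608°
wrap2 = π + 2β = 197.0392°
tangent length = C·cosβ = 53.4041
L = r1·wrap1 + r2·wrap2 + 2·C·cosβ = 1·2.8442 + 9·3.4390 + 2·53.4041 = 140.6033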